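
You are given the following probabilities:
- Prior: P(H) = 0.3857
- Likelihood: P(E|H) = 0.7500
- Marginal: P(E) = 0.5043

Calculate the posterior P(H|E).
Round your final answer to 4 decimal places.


Using Bayes' theorem:

P(H|E) = P(E|H) × P(H) / P(E)
       = 0.7500 × 0.3857 / 0.5043
       = 0.28927500 / 0.5043
       = 0.5736

The evidence strengthens our belief in H.
Prior: 0.3857 → Posterior: 0.5736


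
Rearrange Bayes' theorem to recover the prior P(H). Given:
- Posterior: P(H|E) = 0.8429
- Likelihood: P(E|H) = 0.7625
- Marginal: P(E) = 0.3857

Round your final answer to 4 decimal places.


From Bayes' theorem: P(H|E) = P(E|H) × P(H) / P(E)

Rearranging for P(H):
P(H) = P(H|E) × P(E) / P(E|H)
     = 0.8429 × 0.3857 / 0.7625
     = 0.32510653 / 0.7625
     = 0.4264


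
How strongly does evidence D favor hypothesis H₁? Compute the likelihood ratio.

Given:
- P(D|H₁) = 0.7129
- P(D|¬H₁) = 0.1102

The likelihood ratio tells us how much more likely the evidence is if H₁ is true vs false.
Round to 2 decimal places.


Likelihood Ratio (LR) = P(D|H₁) / P(D|¬H₁)

LR = 0.7129 / 0.1102
   = 6.47

The evidence is 6.47 times more likely if H₁ is true than if H₁ is false.
LR > 1, so observing D raises the odds in favor of H₁.


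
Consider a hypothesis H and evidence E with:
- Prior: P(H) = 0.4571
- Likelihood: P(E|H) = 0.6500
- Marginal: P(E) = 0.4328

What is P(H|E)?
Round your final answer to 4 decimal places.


Using Bayes' theorem:

P(H|E) = P(E|H) × P(H) / P(E)
       = 0.6500 × 0.4571 / 0.4328
       = 0.29711500 / 0.4328
       = 0.6865

The evidence strengthens our belief in H.
Prior: 0.4571 → Posterior: 0.6865


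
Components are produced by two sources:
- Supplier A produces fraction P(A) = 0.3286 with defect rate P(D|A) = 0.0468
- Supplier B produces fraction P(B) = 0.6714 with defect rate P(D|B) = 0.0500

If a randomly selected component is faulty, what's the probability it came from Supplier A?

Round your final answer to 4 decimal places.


Let A = from Supplier A, D = faulty

Given:
- P(A) = 0.3286, P(B) = 0.6714
- P(D|A) = 0.0468, P(D|B) = 0.0500

Step 1: Find P(D)
P(D) = P(D|A)P(A) + P(D|B)P(B)
     = 0.0468 × 0.3286 + 0.0500 × 0.6714
     = 0.01537848 + 0.03357000
     = 0.04894848

Step 2: Apply Bayes' theorem
P(A|D) = P(D|A)P(A) / P(D)
       = 0.01537848 / 0.04894848
       = 0.3142


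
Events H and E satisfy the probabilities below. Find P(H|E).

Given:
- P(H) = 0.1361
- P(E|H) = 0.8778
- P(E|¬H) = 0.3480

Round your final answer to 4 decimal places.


Bayes' theorem: P(H|E) = P(E|H) × P(H) / P(E)

Step 1: Calculate P(E) using law of total probability
P(E) = P(E|H)P(H) + P(E|¬H)P(¬H)
     = 0.8778 × 0.1361 + 0.3480 × 0.8639
     = 0.11946858 + 0.30063720
     = 0.42010578

Step 2: Apply Bayes' theorem
P(H|E) = P(E|H) × P(H) / P(E)
       = 0.11946858 / 0.42010578
       = 0.2844


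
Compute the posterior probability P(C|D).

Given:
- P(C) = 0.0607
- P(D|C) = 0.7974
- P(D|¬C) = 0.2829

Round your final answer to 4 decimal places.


Bayes' theorem: P(C|D) = P(D|C) × P(C) / P(D)

Step 1: Calculate P(D) using law of total probability
P(D) = P(D|C)P(C) + P(D|¬C)P(¬C)
     = 0.7974 × 0.0607 + 0.2829 × 0.9393
     = 0.04840218 + 0.26572797
     = 0.31413015

Step 2: Apply Bayes' theorem
P(C|D) = P(D|C) × P(C) / P(D)
       = 0.04840218 / 0.31413015
       = 0.1541


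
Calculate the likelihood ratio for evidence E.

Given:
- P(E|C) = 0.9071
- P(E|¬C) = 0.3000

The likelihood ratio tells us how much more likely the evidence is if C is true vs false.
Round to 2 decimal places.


Likelihood Ratio (LR) = P(E|C) / P(E|¬C)

LR = 0.9071 / 0.3000
   = 3.02

The evidence is 3.02 times more likely if C is true than if C is false.
LR > 1, so observing E raises the odds in favor of C.


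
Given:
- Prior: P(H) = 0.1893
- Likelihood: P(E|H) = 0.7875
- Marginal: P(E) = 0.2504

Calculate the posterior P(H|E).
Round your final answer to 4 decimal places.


Using Bayes' theorem:

P(H|E) = P(E|H) × P(H) / P(E)
       = 0.7875 × 0.1893 / 0.2504
       = 0.14907375 / 0.2504
       = 0.5953

The evidence strengthens our belief in H.
Prior: 0.1893 → Posterior: 0.5953


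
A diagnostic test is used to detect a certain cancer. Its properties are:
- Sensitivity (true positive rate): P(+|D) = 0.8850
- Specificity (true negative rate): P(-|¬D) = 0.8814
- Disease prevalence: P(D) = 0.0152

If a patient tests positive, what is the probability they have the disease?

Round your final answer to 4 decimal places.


Let D = has disease, + = positive test

Given:
- P(D) = 0.0152 (prevalence)
- P(+|D) = 0.8850 (sensitivity)
- P(-|¬D) = 0.8814 (specificity)
- P(+|¬D) = 0.1186 (false positive rate = 1 - specificity)

Step 1: Find P(+)
P(+) = P(+|D)P(D) + P(+|¬D)P(¬D)
     = 0.8850 × 0.0152 + 0.1186 × 0.9848
     = 0.01345200 + 0.11679728
     = 0.13024928

Step 2: Apply Bayes' theorem for P(D|+)
P(D|+) = P(+|D)P(D) / P(+)
       = 0.01345200 / 0.13024928
       = 0.1033


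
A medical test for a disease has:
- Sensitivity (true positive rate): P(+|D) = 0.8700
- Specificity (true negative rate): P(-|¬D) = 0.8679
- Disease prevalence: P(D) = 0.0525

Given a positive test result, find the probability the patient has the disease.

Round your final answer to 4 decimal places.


Let D = has disease, + = positive test

Given:
- P(D) = 0.0525 (prevalence)
- P(+|D) = 0.8700 (sensitivity)
- P(-|¬D) = 0.8679 (specificity)
- P(+|¬D) = 0.1321 (false positive rate = 1 - specificity)

Step 1: Find P(+)
P(+) = P(+|D)P(D) + P(+|¬D)P(¬D)
     = 0.8700 × 0.0525 + 0.1321 × 0.9475
     = 0.04567500 + 0.12516475
     = 0.17083975

Step 2: Apply Bayes' theorem for P(D|+)
P(D|+) = P(+|D)P(D) / P(+)
       = 0.04567500 / 0.17083975
       = 0.2674


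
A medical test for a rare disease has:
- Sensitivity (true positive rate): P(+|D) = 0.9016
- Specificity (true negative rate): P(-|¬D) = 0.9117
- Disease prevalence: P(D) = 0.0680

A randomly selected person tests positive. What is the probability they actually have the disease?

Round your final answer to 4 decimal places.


Let D = has disease, + = positive test

Given:
- P(D) = 0.0680 (prevalence)
- P(+|D) = 0.9016 (sensitivity)
- P(-|¬D) = 0.9117 (specificity)
- P(+|¬D) = 0.0883 (false positive rate = 1 - specificity)

Step 1: Find P(+)
P(+) = P(+|D)P(D) + P(+|¬D)P(¬D)
     = 0.9016 × 0.0680 + 0.0883 × 0.9320
     = 0.06130880 + 0.08229560
     = 0.14360440

Step 2: Apply Bayes' theorem for P(D|+)
P(D|+) = P(+|D)P(D) / P(+)
       = 0.06130880 / 0.14360440
       = 0.4269


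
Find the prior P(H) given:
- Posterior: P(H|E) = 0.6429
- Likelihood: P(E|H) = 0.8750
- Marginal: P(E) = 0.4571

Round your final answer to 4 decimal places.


From Bayes' theorem: P(H|E) = P(E|H) × P(H) / P(E)

Rearranging for P(H):
P(H) = P(H|E) × P(E) / P(E|H)
     = 0.6429 × 0.4571 / 0.8750
     = 0.29386959 / 0.8750
     = 0.3359


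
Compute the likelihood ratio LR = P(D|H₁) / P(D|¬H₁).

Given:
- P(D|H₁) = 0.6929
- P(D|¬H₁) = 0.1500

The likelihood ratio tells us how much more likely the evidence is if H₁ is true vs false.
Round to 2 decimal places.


Likelihood Ratio (LR) = P(D|H₁) / P(D|¬H₁)

LR = 0.6929 / 0.1500
   = 4.62

The evidence is 4.62 times more likely if H₁ is true than if H₁ is false.
Since LR > 1, the evidence supports H₁ over ¬H₁.


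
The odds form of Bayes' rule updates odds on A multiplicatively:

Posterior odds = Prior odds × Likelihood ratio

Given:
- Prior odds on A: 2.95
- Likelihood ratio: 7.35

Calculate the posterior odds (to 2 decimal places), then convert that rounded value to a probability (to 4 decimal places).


Step 1: Calculate posterior odds
Posterior odds = Prior odds × LR
               = 2.95 × 7.35
               = 21.68

Step 2: Convert to probability
P(A|E) = Posterior odds / (1 + Posterior odds)
       = 21.68 / (1 + 21.68)
       = 21.68 / 22.68
       = 0.9559

The evidence increased P(A) from 0.7468 to 0.9559.


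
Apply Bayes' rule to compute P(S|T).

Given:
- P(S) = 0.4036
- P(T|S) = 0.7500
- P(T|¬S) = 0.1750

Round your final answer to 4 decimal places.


Bayes' theorem: P(S|T) = P(T|S) × P(S) / P(T)

Step 1: Calculate P(T) using law of total probability
P(T) = P(T|S)P(S) + P(T|¬S)P(¬S)
     = 0.7500 × 0.4036 + 0.1750 × 0.5964
     = 0.30270000 + 0.10437000
     = 0.40707000

Step 2: Apply Bayes' theorem
P(S|T) = P(T|S) × P(S) / P(T)
       = 0.30270000 / 0.40707000
       = 0.7436


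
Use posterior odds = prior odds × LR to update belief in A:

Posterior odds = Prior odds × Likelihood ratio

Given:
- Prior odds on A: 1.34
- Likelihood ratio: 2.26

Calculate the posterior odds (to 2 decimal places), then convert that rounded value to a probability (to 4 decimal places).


Step 1: Calculate posterior odds
Posterior odds = Prior odds × LR
               = 1.34 × 2.26
               = 3.03

Step 2: Convert to probability
P(A|E) = Posterior odds / (1 + Posterior odds)
       = 3.03 / (1 + 3.03)
       = 3.03 / 4.03
       = 0.7519

The evidence increased P(A) from 0.5726 to 0.7519.


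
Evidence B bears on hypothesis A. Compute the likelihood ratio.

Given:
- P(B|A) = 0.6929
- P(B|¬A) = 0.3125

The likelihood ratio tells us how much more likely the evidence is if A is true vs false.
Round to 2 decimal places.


Likelihood Ratio (LR) = P(B|A) / P(B|¬A)

LR = 0.6929 / 0.3125
   = 2.22

The evidence is 2.22 times more likely if A is true than if A is false.
LR > 1, so observing B raises the odds in favor of A.


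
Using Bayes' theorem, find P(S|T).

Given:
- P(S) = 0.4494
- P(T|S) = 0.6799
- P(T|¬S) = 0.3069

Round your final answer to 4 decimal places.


Bayes' theorem: P(S|T) = P(T|S) × P(S) / P(T)

Step 1: Calculate P(T) using law of total probability
P(T) = P(T|S)P(S) + P(T|¬S)P(¬S)
     = 0.6799 × 0.4494 + 0.3069 × 0.5506
     = 0.30554706 + 0.16897914
     = 0.47452620

Step 2: Apply Bayes' theorem
P(S|T) = P(T|S) × P(S) / P(T)
       = 0.30554706 / 0.47452620
       = 0.6439


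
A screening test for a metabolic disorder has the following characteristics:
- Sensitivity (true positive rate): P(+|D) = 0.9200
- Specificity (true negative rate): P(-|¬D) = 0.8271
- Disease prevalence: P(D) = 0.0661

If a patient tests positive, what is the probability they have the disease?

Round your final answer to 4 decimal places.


Let D = has disease, + = positive test

Given:
- P(D) = 0.0661 (prevalence)
- P(+|D) = 0.9200 (sensitivity)
- P(-|¬D) = 0.8271 (specificity)
- P(+|¬D) = 0.1729 (false positive rate = 1 - specificity)

Step 1: Find P(+)
P(+) = P(+|D)P(D) + P(+|¬D)P(¬D)
     = 0.9200 × 0.0661 + 0.1729 × 0.9339
     = 0.06081200 + 0.16147131
     = 0.22228331

Step 2: Apply Bayes' theorem for P(D|+)
P(D|+) = P(+|D)P(D) / P(+)
       = 0.06081200 / 0.22228331
       = 0.2736


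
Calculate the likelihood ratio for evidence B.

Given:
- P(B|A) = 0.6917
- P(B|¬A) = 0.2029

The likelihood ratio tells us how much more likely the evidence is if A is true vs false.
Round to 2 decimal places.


Likelihood Ratio (LR) = P(B|A) / P(B|¬A)

LR = 0.6917 / 0.2029
   = 3.41

The evidence is 3.41 times more likely if A is true than if A is false.
Because LR exceeds 1, B is evidence for A.


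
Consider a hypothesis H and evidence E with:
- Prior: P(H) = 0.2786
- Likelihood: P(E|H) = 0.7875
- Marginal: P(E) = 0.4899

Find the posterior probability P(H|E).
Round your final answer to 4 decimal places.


Using Bayes' theorem:

P(H|E) = P(E|H) × P(H) / P(E)
       = 0.7875 × 0.2786 / 0.4899
       = 0.21939750 / 0.4899
       = 0.4478

The evidence strengthens our belief in H.
Prior: 0.2786 → Posterior: 0.4478


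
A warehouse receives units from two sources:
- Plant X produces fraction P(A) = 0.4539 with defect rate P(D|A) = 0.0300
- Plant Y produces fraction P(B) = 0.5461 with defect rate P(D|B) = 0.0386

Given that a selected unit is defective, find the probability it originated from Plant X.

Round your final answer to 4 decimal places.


Let A = from Plant X, D = defective

Given:
- P(A) = 0.4539, P(B) = 0.5461
- P(D|A) = 0.0300, P(D|B) = 0.0386

Step 1: Find P(D)
P(D) = P(D|A)P(A) + P(D|B)P(B)
     = 0.0300 × 0.4539 + 0.0386 × 0.5461
     = 0.01361700 + 0.02107946
     = 0.03469646

Step 2: Apply Bayes' theorem
P(A|D) = P(D|A)P(A) / P(D)
       = 0.01361700 / 0.03469646
       = 0.3925


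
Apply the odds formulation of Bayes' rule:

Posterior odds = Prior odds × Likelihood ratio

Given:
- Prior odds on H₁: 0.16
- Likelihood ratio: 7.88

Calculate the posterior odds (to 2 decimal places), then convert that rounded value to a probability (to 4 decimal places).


Step 1: Calculate posterior odds
Posterior odds = Prior odds × LR
               = 0.16 × 7.88
               = 1.26

Step 2: Convert to probability
P(H₁|E) = Posterior odds / (1 + Posterior odds)
       = 1.26 / (1 + 1.26)
       = 1.26 / 2.26
       = 0.5575

The evidence increased P(H₁) from 0.1379 to 0.5575.


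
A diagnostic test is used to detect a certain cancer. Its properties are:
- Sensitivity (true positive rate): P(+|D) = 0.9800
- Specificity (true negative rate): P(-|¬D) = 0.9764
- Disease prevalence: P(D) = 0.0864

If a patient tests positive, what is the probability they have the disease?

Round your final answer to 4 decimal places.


Let D = has disease, + = positive test

Given:
- P(D) = 0.0864 (prevalence)
- P(+|D) = 0.9800 (sensitivity)
- P(-|¬D) = 0.9764 (specificity)
- P(+|¬D) = 0.0236 (false positive rate = 1 - specificity)

Step 1: Find P(+)
P(+) = P(+|D)P(D) + P(+|¬D)P(¬D)
     = 0.9800 × 0.0864 + 0.0236 × 0.9136
     = 0.08467200 + 0.02156096
     = 0.10623296

Step 2: Apply Bayes' theorem for P(D|+)
P(D|+) = P(+|D)P(D) / P(+)
       = 0.08467200 / 0.10623296
       = 0.7970


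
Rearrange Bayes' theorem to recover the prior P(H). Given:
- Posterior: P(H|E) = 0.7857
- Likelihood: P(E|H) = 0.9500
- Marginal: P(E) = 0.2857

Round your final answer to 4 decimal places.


From Bayes' theorem: P(H|E) = P(E|H) × P(H) / P(E)

Rearranging for P(H):
P(H) = P(H|E) × P(E) / P(E|H)
     = 0.7857 × 0.2857 / 0.9500
     = 0.22447449 / 0.9500
     = 0.2363


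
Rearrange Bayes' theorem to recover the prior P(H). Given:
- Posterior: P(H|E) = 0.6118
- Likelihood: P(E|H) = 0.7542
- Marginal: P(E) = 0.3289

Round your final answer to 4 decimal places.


From Bayes' theorem: P(H|E) = P(E|H) × P(H) / P(E)

Rearranging for P(H):
P(H) = P(H|E) × P(E) / P(E|H)
     = 0.6118 × 0.3289 / 0.7542
     = 0.20122102 / 0.7542
     = 0.2668


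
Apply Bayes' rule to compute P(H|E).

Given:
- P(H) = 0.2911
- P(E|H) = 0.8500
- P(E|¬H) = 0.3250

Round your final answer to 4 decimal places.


Bayes' theorem: P(H|E) = P(E|H) × P(H) / P(E)

Step 1: Calculate P(E) using law of total probability
P(E) = P(E|H)P(H) + P(E|¬H)P(¬H)
     = 0.8500 × 0.2911 + 0.3250 × 0.7089
     = 0.24743500 + 0.23039250
     = 0.47782750

Step 2: Apply Bayes' theorem
P(H|E) = P(E|H) × P(H) / P(E)
       = 0.24743500 / 0.47782750
       = 0.5178


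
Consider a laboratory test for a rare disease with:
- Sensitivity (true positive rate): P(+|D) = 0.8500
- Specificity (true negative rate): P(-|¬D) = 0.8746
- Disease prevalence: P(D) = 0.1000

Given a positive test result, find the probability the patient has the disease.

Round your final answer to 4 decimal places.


Let D = has disease, + = positive test

Given:
- P(D) = 0.1000 (prevalence)
- P(+|D) = 0.8500 (sensitivity)
- P(-|¬D) = 0.8746 (specificity)
- P(+|¬D) = 0.1254 (false positive rate = 1 - specificity)

Step 1: Find P(+)
P(+) = P(+|D)P(D) + P(+|¬D)P(¬D)
     = 0.8500 × 0.1000 + 0.1254 × 0.9000
     = 0.08500000 + 0.11286000
     = 0.19786000

Step 2: Apply Bayes' theorem for P(D|+)
P(D|+) = P(+|D)P(D) / P(+)
       = 0.08500000 / 0.19786000
       = 0.4296


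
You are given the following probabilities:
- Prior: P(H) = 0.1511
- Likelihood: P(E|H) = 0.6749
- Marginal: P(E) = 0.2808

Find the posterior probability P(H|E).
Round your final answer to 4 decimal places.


Using Bayes' theorem:

P(H|E) = P(E|H) × P(H) / P(E)
       = 0.6749 × 0.1511 / 0.2808
       = 0.10197739 / 0.2808
       = 0.3632

The evidence strengthens our belief in H.
Prior: 0.1511 → Posterior: 0.3632


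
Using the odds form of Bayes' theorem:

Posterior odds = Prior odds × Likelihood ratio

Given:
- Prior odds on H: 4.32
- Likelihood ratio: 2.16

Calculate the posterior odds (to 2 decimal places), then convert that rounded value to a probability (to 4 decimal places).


Step 1: Calculate posterior odds
Posterior odds = Prior odds × LR
               = 4.32 × 2.16
               = 9.33

Step 2: Convert to probability
P(H|E) = Posterior odds / (1 + Posterior odds)
       = 9.33 / (1 + 9.33)
       = 9.33 / 10.33
       = 0.9032

The evidence increased P(H) from 0.8120 to 0.9032.


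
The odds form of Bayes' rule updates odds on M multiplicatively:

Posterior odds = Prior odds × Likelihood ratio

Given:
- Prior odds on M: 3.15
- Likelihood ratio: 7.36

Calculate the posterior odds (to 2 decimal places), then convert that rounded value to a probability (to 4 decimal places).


Step 1: Calculate posterior odds
Posterior odds = Prior odds × LR
               = 3.15 × 7.36
               = 23.18

Step 2: Convert to probability
P(M|E) = Posterior odds / (1 + Posterior odds)
       = 23.18 / (1 + 23.18)
       = 23.18 / 24.18
       = 0.9586

The evidence increased P(M) from 0.7590 to 0.9586.


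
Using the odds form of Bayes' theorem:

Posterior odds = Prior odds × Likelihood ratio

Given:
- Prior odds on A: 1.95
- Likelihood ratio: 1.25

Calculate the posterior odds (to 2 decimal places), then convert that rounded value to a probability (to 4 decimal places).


Step 1: Calculate posterior odds
Posterior odds = Prior odds × LR
               = 1.95 × 1.25
               = 2.44

Step 2: Convert to probability
P(A|E) = Posterior odds / (1 + Posterior odds)
       = 2.44 / (1 + 2.44)
       = 2.44 / 3.44
       = 0.7093

The evidence increased P(A) from 0.6610 to 0.7093.


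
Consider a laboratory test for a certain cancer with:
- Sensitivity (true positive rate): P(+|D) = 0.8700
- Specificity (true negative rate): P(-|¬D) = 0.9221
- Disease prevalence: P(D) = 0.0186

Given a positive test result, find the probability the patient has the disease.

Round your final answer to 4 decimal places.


Let D = has disease, + = positive test

Given:
- P(D) = 0.0186 (prevalence)
- P(+|D) = 0.8700 (sensitivity)
- P(-|¬D) = 0.9221 (specificity)
- P(+|¬D) = 0.0779 (false positive rate = 1 - specificity)

Step 1: Find P(+)
P(+) = P(+|D)P(D) + P(+|¬D)P(¬D)
     = 0.8700 × 0.0186 + 0.0779 × 0.9814
     = 0.01618200 + 0.07645106
     = 0.09263306

Step 2: Apply Bayes' theorem for P(D|+)
P(D|+) = P(+|D)P(D) / P(+)
       = 0.01618200 / 0.09263306
       = 0.1747


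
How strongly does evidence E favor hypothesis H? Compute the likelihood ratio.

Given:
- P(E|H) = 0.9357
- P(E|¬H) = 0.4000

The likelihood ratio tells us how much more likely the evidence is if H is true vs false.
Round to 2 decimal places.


Likelihood Ratio (LR) = P(E|H) / P(E|¬H)

LR = 0.9357 / 0.4000
   = 2.34

The evidence is 2.34 times more likely if H is true than if H is false.
Because LR exceeds 1, E is evidence for H.


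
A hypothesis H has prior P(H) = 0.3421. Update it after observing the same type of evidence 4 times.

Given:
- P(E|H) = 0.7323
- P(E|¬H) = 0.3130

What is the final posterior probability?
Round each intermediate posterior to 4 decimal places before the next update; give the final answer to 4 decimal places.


Sequential Bayesian updating:

Initial prior: P(H) = 0.3421

Update 1:
  P(E) = 0.7323 × 0.3421 + 0.3130 × 0.6579 = 0.25051983 + 0.20592270 = 0.45644253
  P(H|E) = 0.25051983 / 0.45644253 = 0.5489

Update 2:
  P(E) = 0.7323 × 0.5489 + 0.3130 × 0.4511 = 0.40195947 + 0.14119430 = 0.54315377
  P(H|E) = 0.40195947 / 0.54315377 = 0.7400

Update 3:
  P(E) = 0.7323 × 0.7400 + 0.3130 × 0.2600 = 0.54190200 + 0.08138000 = 0.62328200
  P(H|E) = 0.54190200 / 0.62328200 = 0.8694

Update 4:
  P(E) = 0.7323 × 0.8694 + 0.3130 × 0.1306 = 0.63666162 + 0.04087780 = 0.67753942
  P(H|E) = 0.63666162 / 0.67753942 = 0.9397

Final posterior: 0.9397


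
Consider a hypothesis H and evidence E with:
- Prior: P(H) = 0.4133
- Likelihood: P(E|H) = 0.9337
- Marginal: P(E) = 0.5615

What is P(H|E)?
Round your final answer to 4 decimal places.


Using Bayes' theorem:

P(H|E) = P(E|H) × P(H) / P(E)
       = 0.9337 × 0.4133 / 0.5615
       = 0.38589821 / 0.5615
       = 0.6873

The evidence strengthens our belief in H.
Prior: 0.4133 → Posterior: 0.6873


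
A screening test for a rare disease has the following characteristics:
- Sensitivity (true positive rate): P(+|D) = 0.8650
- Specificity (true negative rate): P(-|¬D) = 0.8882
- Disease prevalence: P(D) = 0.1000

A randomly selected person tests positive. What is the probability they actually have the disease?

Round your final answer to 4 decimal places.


Let D = has disease, + = positive test

Given:
- P(D) = 0.1000 (prevalence)
- P(+|D) = 0.8650 (sensitivity)
- P(-|¬D) = 0.8882 (specificity)
- P(+|¬D) = 0.1118 (false positive rate = 1 - specificity)

Step 1: Find P(+)
P(+) = P(+|D)P(D) + P(+|¬D)P(¬D)
     = 0.8650 × 0.1000 + 0.1118 × 0.9000
     = 0.08650000 + 0.10062000
     = 0.18712000

Step 2: Apply Bayes' theorem for P(D|+)
P(D|+) = P(+|D)P(D) / P(+)
       = 0.08650000 / 0.18712000
       = 0.4623


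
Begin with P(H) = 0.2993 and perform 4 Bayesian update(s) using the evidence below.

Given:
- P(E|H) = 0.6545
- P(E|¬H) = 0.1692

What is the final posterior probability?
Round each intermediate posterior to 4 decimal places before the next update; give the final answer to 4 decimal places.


Sequential Bayesian updating:

Initial prior: P(H) = 0.2993

Update 1:
  P(E) = 0.6545 × 0.2993 + 0.1692 × 0.7007 = 0.19589185 + 0.11855844 = 0.31445029
  P(H|E) = 0.19589185 / 0.31445029 = 0.6230

Update 2:
  P(E) = 0.6545 × 0.6230 + 0.1692 × 0.3770 = 0.40775350 + 0.06378840 = 0.47154190
  P(H|E) = 0.40775350 / 0.47154190 = 0.8647

Update 3:
  P(E) = 0.6545 × 0.8647 + 0.1692 × 0.1353 = 0.56594615 + 0.02289276 = 0.58883891
  P(H|E) = 0.56594615 / 0.58883891 = 0.9611

Update 4:
  P(E) = 0.6545 × 0.9611 + 0.1692 × 0.0389 = 0.62903995 + 0.00658188 = 0.63562183
  P(H|E) = 0.62903995 / 0.63562183 = 0.9896

Final posterior: 0.9896


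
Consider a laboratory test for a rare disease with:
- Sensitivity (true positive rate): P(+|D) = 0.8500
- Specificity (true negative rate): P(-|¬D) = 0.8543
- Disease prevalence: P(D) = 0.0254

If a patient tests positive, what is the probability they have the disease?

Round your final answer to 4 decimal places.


Let D = has disease, + = positive test

Given:
- P(D) = 0.0254 (prevalence)
- P(+|D) = 0.8500 (sensitivity)
- P(-|¬D) = 0.8543 (specificity)
- P(+|¬D) = 0.1457 (false positive rate = 1 - specificity)

Step 1: Find P(+)
P(+) = P(+|D)P(D) + P(+|¬D)P(¬D)
     = 0.8500 × 0.0254 + 0.1457 × 0.9746
     = 0.02159000 + 0.14199922
     = 0.16358922

Step 2: Apply Bayes' theorem for P(D|+)
P(D|+) = P(+|D)P(D) / P(+)
       = 0.02159000 / 0.16358922
       = 0.1320


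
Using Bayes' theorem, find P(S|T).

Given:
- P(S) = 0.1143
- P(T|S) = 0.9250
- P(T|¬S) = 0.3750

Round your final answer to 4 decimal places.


Bayes' theorem: P(S|T) = P(T|S) × P(S) / P(T)

Step 1: Calculate P(T) using law of total probability
P(T) = P(T|S)P(S) + P(T|¬S)P(¬S)
     = 0.9250 × 0.1143 + 0.3750 × 0.8857
     = 0.10572750 + 0.33213750
     = 0.43786500

Step 2: Apply Bayes' theorem
P(S|T) = P(T|S) × P(S) / P(T)
       = 0.10572750 / 0.43786500
       = 0.2415


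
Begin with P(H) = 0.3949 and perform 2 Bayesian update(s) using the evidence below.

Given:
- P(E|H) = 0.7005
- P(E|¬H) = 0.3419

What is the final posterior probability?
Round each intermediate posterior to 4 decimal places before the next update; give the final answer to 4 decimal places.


Sequential Bayesian updating:

Initial prior: P(H) = 0.3949

Update 1:
  P(E) = 0.7005 × 0.3949 + 0.3419 × 0.6051 = 0.27662745 + 0.20688369 = 0.48351114
  P(H|E) = 0.27662745 / 0.48351114 = 0.5721

Update 2:
  P(E) = 0.7005 × 0.5721 + 0.3419 × 0.4279 = 0.40075605 + 0.14629901 = 0.54705506
  P(H|E) = 0.40075605 / 0.54705506 = 0.7326

Final posterior: 0.7326


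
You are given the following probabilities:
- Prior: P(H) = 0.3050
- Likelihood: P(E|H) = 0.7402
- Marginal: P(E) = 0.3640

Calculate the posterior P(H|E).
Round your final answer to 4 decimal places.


Using Bayes' theorem:

P(H|E) = P(E|H) × P(H) / P(E)
       = 0.7402 × 0.3050 / 0.3640
       = 0.22576100 / 0.3640
       = 0.6202

The evidence strengthens our belief in H.
Prior: 0.3050 → Posterior: 0.6202


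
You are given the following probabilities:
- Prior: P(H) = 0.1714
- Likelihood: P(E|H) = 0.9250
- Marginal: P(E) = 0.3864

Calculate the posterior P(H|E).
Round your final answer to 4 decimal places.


Using Bayes' theorem:

P(H|E) = P(E|H) × P(H) / P(E)
       = 0.9250 × 0.1714 / 0.3864
       = 0.15854500 / 0.3864
       = 0.4103

The evidence strengthens our belief in H.
Prior: 0.1714 → Posterior: 0.4103


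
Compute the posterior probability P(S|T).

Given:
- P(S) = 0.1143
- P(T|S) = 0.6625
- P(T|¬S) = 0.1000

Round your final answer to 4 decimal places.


Bayes' theorem: P(S|T) = P(T|S) × P(S) / P(T)

Step 1: Calculate P(T) using law of total probability
P(T) = P(T|S)P(S) + P(T|¬S)P(¬S)
     = 0.6625 × 0.1143 + 0.1000 × 0.8857
     = 0.07572375 + 0.08857000
     = 0.16429375

Step 2: Apply Bayes' theorem
P(S|T) = P(T|S) × P(S) / P(T)
       = 0.07572375 / 0.16429375
       = 0.4609


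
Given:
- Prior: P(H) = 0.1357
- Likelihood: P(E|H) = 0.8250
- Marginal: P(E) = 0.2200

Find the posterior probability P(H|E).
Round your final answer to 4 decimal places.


Using Bayes' theorem:

P(H|E) = P(E|H) × P(H) / P(E)
       = 0.8250 × 0.1357 / 0.2200
       = 0.11195250 / 0.2200
       = 0.5089

The evidence strengthens our belief in H.
Prior: 0.1357 → Posterior: 0.5089


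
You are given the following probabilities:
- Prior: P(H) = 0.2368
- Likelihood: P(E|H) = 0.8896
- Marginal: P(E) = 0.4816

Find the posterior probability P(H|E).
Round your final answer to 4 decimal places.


Using Bayes' theorem:

P(H|E) = P(E|H) × P(H) / P(E)
       = 0.8896 × 0.2368 / 0.4816
       = 0.21065728 / 0.4816
       = 0.4374

The evidence strengthens our belief in H.
Prior: 0.2368 → Posterior: 0.4374


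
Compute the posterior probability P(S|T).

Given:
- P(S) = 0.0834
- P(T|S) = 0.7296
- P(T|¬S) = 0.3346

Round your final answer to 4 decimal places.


Bayes' theorem: P(S|T) = P(T|S) × P(S) / P(T)

Step 1: Calculate P(T) using law of total probability
P(T) = P(T|S)P(S) + P(T|¬S)P(¬S)
     = 0.7296 × 0.0834 + 0.3346 × 0.9166
     = 0.06084864 + 0.30669436
     = 0.36754300

Step 2: Apply Bayes' theorem
P(S|T) = P(T|S) × P(S) / P(T)
       = 0.06084864 / 0.36754300
       = 0.1656


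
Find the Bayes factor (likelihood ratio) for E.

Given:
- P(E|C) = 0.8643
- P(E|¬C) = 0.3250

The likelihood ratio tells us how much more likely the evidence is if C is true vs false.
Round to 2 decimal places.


Likelihood Ratio (LR) = P(E|C) / P(E|¬C)

LR = 0.8643 / 0.3250
   = 2.66

The evidence is 2.66 times more likely if C is true than if C is false.
Since LR > 1, the evidence supports C over ¬C.


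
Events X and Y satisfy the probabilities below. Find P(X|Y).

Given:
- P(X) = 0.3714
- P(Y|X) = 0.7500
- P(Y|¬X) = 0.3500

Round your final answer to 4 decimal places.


Bayes' theorem: P(X|Y) = P(Y|X) × P(X) / P(Y)

Step 1: Calculate P(Y) using law of total probability
P(Y) = P(Y|X)P(X) + P(Y|¬X)P(¬X)
     = 0.7500 × 0.3714 + 0.3500 × 0.6286
     = 0.27855000 + 0.22001000
     = 0.49856000

Step 2: Apply Bayes' theorem
P(X|Y) = P(Y|X) × P(X) / P(Y)
       = 0.27855000 / 0.49856000
       = 0.5587


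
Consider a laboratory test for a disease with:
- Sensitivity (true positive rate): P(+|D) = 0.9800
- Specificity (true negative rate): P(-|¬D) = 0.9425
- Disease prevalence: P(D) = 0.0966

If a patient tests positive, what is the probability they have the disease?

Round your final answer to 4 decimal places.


Let D = has disease, + = positive test

Given:
- P(D) = 0.0966 (prevalence)
- P(+|D) = 0.9800 (sensitivity)
- P(-|¬D) = 0.9425 (specificity)
- P(+|¬D) = 0.0575 (false positive rate = 1 - specificity)

Step 1: Find P(+)
P(+) = P(+|D)P(D) + P(+|¬D)P(¬D)
     = 0.9800 × 0.0966 + 0.0575 × 0.9034
     = 0.09466800 + 0.05194550
     = 0.14661350

Step 2: Apply Bayes' theorem for P(D|+)
P(D|+) = P(+|D)P(D) / P(+)
       = 0.09466800 / 0.14661350
       = 0.6457


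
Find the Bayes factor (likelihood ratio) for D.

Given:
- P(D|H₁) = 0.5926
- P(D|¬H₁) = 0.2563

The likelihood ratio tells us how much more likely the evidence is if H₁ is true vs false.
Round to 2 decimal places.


Likelihood Ratio (LR) = P(D|H₁) / P(D|¬H₁)

LR = 0.5926 / 0.2563
   = 2.31

The evidence is 2.31 times more likely if H₁ is true than if H₁ is false.
Because LR exceeds 1, D is evidence for H₁.


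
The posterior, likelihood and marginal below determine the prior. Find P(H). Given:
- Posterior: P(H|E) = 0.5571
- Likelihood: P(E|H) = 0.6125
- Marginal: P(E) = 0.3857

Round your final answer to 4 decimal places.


From Bayes' theorem: P(H|E) = P(E|H) × P(H) / P(E)

Rearranging for P(H):
P(H) = P(H|E) × P(E) / P(E|H)
     = 0.5571 × 0.3857 / 0.6125
     = 0.21487347 / 0.6125
     = 0.3508


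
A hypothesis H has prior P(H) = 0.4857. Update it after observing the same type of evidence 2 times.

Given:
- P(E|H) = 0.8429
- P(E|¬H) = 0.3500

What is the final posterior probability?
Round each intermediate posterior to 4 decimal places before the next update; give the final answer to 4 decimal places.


Sequential Bayesian updating:

Initial prior: P(H) = 0.4857

Update 1:
  P(E) = 0.8429 × 0.4857 + 0.3500 × 0.5143 = 0.40939653 + 0.18000500 = 0.58940153
  P(H|E) = 0.40939653 / 0.58940153 = 0.6946

Update 2:
  P(E) = 0.8429 × 0.6946 + 0.3500 × 0.3054 = 0.58547834 + 0.10689000 = 0.69236834
  P(H|E) = 0.58547834 / 0.69236834 = 0.8456

Final posterior: 0.8456


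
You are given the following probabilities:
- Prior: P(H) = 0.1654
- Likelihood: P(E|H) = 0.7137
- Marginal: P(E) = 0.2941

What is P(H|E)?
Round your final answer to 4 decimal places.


Using Bayes' theorem:

P(H|E) = P(E|H) × P(H) / P(E)
       = 0.7137 × 0.1654 / 0.2941
       = 0.11804598 / 0.2941
       = 0.4014

The evidence strengthens our belief in H.
Prior: 0.1654 → Posterior: 0.4014


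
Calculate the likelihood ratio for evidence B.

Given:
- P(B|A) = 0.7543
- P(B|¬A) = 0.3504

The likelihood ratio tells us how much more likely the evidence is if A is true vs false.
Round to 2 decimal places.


Likelihood Ratio (LR) = P(B|A) / P(B|¬A)

LR = 0.7543 / 0.3504
   = 2.15

The evidence is 2.15 times more likely if A is true than if A is false.
Because LR exceeds 1, B is evidence for A.


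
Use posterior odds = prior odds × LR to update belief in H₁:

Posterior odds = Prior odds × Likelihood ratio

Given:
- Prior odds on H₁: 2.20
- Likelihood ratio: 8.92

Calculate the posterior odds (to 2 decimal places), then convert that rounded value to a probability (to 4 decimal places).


Step 1: Calculate posterior odds
Posterior odds = Prior odds × LR
               = 2.20 × 8.92
               = 19.62

Step 2: Convert to probability
P(H₁|E) = Posterior odds / (1 + Posterior odds)
       = 19.62 / (1 + 19.62)
       = 19.62 / 20.62
       = 0.9515

The evidence increased P(H₁) from 0.6875 to 0.9515.


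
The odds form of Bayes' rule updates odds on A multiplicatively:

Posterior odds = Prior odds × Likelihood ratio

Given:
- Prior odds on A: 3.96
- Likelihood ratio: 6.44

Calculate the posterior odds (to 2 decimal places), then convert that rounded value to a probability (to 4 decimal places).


Step 1: Calculate posterior odds
Posterior odds = Prior odds × LR
               = 3.96 × 6.44
               = 25.50

Step 2: Convert to probability
P(A|E) = Posterior odds / (1 + Posterior odds)
       = 25.50 / (1 + 25.50)
       = 25.50 / 26.50
       = 0.9623

The evidence increased P(A) from 0.7984 to 0.9623.


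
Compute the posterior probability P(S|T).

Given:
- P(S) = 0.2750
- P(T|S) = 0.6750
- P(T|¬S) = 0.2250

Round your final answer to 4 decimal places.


Bayes' theorem: P(S|T) = P(T|S) × P(S) / P(T)

Step 1: Calculate P(T) using law of total probability
P(T) = P(T|S)P(S) + P(T|¬S)P(¬S)
     = 0.6750 × 0.2750 + 0.2250 × 0.7250
     = 0.18562500 + 0.16312500
     = 0.34875000

Step 2: Apply Bayes' theorem
P(S|T) = P(T|S) × P(S) / P(T)
       = 0.18562500 / 0.34875000
       = 0.5323


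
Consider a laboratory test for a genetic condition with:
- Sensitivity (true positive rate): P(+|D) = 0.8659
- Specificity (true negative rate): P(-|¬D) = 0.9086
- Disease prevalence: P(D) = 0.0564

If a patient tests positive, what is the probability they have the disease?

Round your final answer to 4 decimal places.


Let D = has disease, + = positive test

Given:
- P(D) = 0.0564 (prevalence)
- P(+|D) = 0.8659 (sensitivity)
- P(-|¬D) = 0.9086 (specificity)
- P(+|¬D) = 0.0914 (false positive rate = 1 - specificity)

Step 1: Find P(+)
P(+) = P(+|D)P(D) + P(+|¬D)P(¬D)
     = 0.8659 × 0.0564 + 0.0914 × 0.9436
     = 0.04883676 + 0.08624504
     = 0.13508180

Step 2: Apply Bayes' theorem for P(D|+)
P(D|+) = P(+|D)P(D) / P(+)
       = 0.04883676 / 0.13508180
       = 0.3615


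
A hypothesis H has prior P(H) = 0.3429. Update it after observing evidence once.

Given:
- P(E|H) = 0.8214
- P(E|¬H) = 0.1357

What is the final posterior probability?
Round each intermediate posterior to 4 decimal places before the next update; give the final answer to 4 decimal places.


Sequential Bayesian updating:

Initial prior: P(H) = 0.3429

Update 1:
  P(E) = 0.8214 × 0.3429 + 0.1357 × 0.6571 = 0.28165806 + 0.08916847 = 0.37082653
  P(H|E) = 0.28165806 / 0.37082653 = 0.7595

Final posterior: 0.7595


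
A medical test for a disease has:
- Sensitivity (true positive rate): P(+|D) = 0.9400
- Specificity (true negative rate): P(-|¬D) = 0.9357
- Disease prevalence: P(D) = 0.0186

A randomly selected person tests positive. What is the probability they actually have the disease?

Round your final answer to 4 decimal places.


Let D = has disease, + = positive test

Given:
- P(D) = 0.0186 (prevalence)
- P(+|D) = 0.9400 (sensitivity)
- P(-|¬D) = 0.9357 (specificity)
- P(+|¬D) = 0.0643 (false positive rate = 1 - specificity)

Step 1: Find P(+)
P(+) = P(+|D)P(D) + P(+|¬D)P(¬D)
     = 0.9400 × 0.0186 + 0.0643 × 0.9814
     = 0.01748400 + 0.06310402
     = 0.08058802

Step 2: Apply Bayes' theorem for P(D|+)
P(D|+) = P(+|D)P(D) / P(+)
       = 0.01748400 / 0.08058802
       = 0.2170


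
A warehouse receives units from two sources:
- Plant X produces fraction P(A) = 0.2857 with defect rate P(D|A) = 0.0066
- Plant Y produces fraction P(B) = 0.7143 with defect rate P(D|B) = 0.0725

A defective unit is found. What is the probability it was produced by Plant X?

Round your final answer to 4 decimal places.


Let A = from Plant X, D = defective

Given:
- P(A) = 0.2857, P(B) = 0.7143
- P(D|A) = 0.0066, P(D|B) = 0.0725

Step 1: Find P(D)
P(D) = P(D|A)P(A) + P(D|B)P(B)
     = 0.0066 × 0.2857 + 0.0725 × 0.7143
     = 0.00188562 + 0.05178675
     = 0.05367237

Step 2: Apply Bayes' theorem
P(A|D) = P(D|A)P(A) / P(D)
       = 0.00188562 / 0.05367237
       = 0.0351


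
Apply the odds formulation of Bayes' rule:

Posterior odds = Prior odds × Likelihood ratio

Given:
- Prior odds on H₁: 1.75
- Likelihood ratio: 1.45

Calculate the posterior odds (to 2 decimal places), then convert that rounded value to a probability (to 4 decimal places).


Step 1: Calculate posterior odds
Posterior odds = Prior odds × LR
               = 1.75 × 1.45
               = 2.54

Step 2: Convert to probability
P(H₁|E) = Posterior odds / (1 + Posterior odds)
       = 2.54 / (1 + 2.54)
       = 2.54 / 3.54
       = 0.7175

The evidence increased P(H₁) from 0.6364 to 0.7175.


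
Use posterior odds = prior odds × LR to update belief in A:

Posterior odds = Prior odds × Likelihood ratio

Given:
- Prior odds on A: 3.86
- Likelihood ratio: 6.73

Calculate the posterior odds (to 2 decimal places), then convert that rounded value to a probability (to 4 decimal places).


Step 1: Calculate posterior odds
Posterior odds = Prior odds × LR
               = 3.86 × 6.73
               = 25.98

Step 2: Convert to probability
P(A|E) = Posterior odds / (1 + Posterior odds)
       = 25.98 / (1 + 25.98)
       = 25.98 / 26.98
       = 0.9629

The evidence increased P(A) from 0.7942 to 0.9629.


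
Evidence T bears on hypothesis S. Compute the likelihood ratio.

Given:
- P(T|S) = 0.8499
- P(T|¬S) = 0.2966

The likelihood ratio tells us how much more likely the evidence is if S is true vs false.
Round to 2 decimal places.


Likelihood Ratio (LR) = P(T|S) / P(T|¬S)

LR = 0.8499 / 0.2966
   = 2.87

The evidence is 2.87 times more likely if S is true than if S is false.
LR > 1, so observing T raises the odds in favor of S.


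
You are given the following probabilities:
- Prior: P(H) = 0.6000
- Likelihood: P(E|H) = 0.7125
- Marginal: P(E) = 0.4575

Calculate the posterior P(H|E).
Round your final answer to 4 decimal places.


Using Bayes' theorem:

P(H|E) = P(E|H) × P(H) / P(E)
       = 0.7125 × 0.6000 / 0.4575
       = 0.42750000 / 0.4575
       = 0.9344

The evidence strengthens our belief in H.
Prior: 0.6000 → Posterior: 0.9344


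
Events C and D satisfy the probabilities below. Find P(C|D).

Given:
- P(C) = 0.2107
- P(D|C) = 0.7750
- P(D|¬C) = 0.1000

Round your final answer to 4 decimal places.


Bayes' theorem: P(C|D) = P(D|C) × P(C) / P(D)

Step 1: Calculate P(D) using law of total probability
P(D) = P(D|C)P(C) + P(D|¬C)P(¬C)
     = 0.7750 × 0.2107 + 0.1000 × 0.7893
     = 0.16329250 + 0.07893000
     = 0.24222250

Step 2: Apply Bayes' theorem
P(C|D) = P(D|C) × P(C) / P(D)
       = 0.16329250 / 0.24222250
       = 0.6741


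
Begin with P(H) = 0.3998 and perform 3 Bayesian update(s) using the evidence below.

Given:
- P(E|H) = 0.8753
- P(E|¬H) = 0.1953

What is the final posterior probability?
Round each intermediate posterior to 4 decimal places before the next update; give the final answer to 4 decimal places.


Sequential Bayesian updating:

Initial prior: P(H) = 0.3998

Update 1:
  P(E) = 0.8753 × 0.3998 + 0.1953 × 0.6002 = 0.34994494 + 0.11721906 = 0.46716400
  P(H|E) = 0.34994494 / 0.46716400 = 0.7491

Update 2:
  P(E) = 0.8753 × 0.7491 + 0.1953 × 0.2509 = 0.65568723 + 0.04900077 = 0.70468800
  P(H|E) = 0.65568723 / 0.70468800 = 0.9305

Update 3:
  P(E) = 0.8753 × 0.9305 + 0.1953 × 0.0695 = 0.81446665 + 0.01357335 = 0.82804000
  P(H|E) = 0.81446665 / 0.82804000 = 0.9836

Final posterior: 0.9836


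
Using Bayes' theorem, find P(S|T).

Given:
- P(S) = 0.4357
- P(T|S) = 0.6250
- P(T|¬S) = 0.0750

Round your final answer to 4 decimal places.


Bayes' theorem: P(S|T) = P(T|S) × P(S) / P(T)

Step 1: Calculate P(T) using law of total probability
P(T) = P(T|S)P(S) + P(T|¬S)P(¬S)
     = 0.6250 × 0.4357 + 0.0750 × 0.5643
     = 0.27231250 + 0.04232250
     = 0.31463500

Step 2: Apply Bayes' theorem
P(S|T) = P(T|S) × P(S) / P(T)
       = 0.27231250 / 0.31463500
       = 0.8655


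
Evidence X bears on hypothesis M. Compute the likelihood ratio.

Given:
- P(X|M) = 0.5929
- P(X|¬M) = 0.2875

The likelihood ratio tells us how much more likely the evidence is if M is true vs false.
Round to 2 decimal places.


Likelihood Ratio (LR) = P(X|M) / P(X|¬M)

LR = 0.5929 / 0.2875
   = 2.06

The evidence is 2.06 times more likely if M is true than if M is false.
Since LR > 1, the evidence supports M over ¬M.


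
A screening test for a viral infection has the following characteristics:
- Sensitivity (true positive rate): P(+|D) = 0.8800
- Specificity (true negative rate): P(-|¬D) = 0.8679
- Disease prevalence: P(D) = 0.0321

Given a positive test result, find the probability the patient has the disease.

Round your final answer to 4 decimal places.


Let D = has disease, + = positive test

Given:
- P(D) = 0.0321 (prevalence)
- P(+|D) = 0.8800 (sensitivity)
- P(-|¬D) = 0.8679 (specificity)
- P(+|¬D) = 0.1321 (false positive rate = 1 - specificity)

Step 1: Find P(+)
P(+) = P(+|D)P(D) + P(+|¬D)P(¬D)
     = 0.8800 × 0.0321 + 0.1321 × 0.9679
     = 0.02824800 + 0.12785959
     = 0.15610759

Step 2: Apply Bayes' theorem for P(D|+)
P(D|+) = P(+|D)P(D) / P(+)
       = 0.02824800 / 0.15610759
       = 0.1810
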